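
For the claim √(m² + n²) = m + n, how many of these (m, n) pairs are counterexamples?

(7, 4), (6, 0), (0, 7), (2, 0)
1

Testing each pair:
(7, 4): LHS = √(65) ≈ 8.062, RHS = 11 → counterexample
(6, 0): LHS = 6, RHS = 6 → satisfies claim
(0, 7): LHS = 7, RHS = 7 → satisfies claim
(2, 0): LHS = 2, RHS = 2 → satisfies claim

That makes 1 counterexample.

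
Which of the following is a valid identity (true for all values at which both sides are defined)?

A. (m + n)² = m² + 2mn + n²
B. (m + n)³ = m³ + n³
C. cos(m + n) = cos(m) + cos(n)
A

A: holds — e.g. at (2, 5), both sides equal 49.
B: fails at (1, 3) — LHS = 64, RHS = 28.
C: fails at (1, 5) — LHS = cos(6) ≈ 0.9602, RHS = cos(5) + cos(1) ≈ 0.824.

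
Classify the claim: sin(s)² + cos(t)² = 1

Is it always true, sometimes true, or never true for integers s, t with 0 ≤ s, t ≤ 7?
It holds at (s, t) = (0, 0) (both sides equal 1), but fails at (s, t) = (6, 7) (LHS = sin(6)² + cos(7)² ≈ 0.6464, RHS = 1).

Answer: Sometimes true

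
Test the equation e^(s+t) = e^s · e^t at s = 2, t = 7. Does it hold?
Substituting s = 2, t = 7:

LHS = e^(2+7) = e^9 ≈ 8103
RHS = e^2 · e^7 = e^9 ≈ 8103

LHS = RHS, so the equation holds at this point.

Answer: Holds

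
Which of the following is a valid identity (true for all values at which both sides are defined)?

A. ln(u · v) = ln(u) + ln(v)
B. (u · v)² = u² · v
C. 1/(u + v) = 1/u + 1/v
A: holds — e.g. at (1, 3), both sides equal ln(3) ≈ 1.099.
B: fails at (5, 5) — LHS = 625, RHS = 125.
C: fails at (5, 5) — LHS = 1/10, RHS = 2/5.

Answer: A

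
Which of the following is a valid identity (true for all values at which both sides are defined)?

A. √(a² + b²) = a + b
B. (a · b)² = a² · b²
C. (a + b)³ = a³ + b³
B

A: fails at (6, 7) — LHS = √(85) ≈ 9.22, RHS = 13.
B: holds — e.g. at (2, 7), both sides equal 196.
C: fails at (2, 2) — LHS = 64, RHS = 16.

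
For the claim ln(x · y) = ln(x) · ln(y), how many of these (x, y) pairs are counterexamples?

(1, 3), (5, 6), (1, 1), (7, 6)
3

Testing each pair:
(1, 3): LHS = ln(3) ≈ 1.099, RHS = 0 → counterexample
(5, 6): LHS = ln(30) ≈ 3.401, RHS = ln(5)·ln(6) ≈ 2.884 → counterexample
(1, 1): LHS = 0, RHS = 0 → satisfies claim
(7, 6): LHS = ln(42) ≈ 3.738, RHS = ln(6)·ln(7) ≈ 3.487 → counterexample

That makes 3 counterexamples.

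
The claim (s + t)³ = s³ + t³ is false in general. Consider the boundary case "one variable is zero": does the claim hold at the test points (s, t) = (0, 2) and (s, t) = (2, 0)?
Yes, holds at both test points

At (0, 2): LHS = 8, RHS = 8 → equal
At (2, 0): LHS = 8, RHS = 8 → equal

So the claim does hold at both of these boundary points, even though it is not an identity.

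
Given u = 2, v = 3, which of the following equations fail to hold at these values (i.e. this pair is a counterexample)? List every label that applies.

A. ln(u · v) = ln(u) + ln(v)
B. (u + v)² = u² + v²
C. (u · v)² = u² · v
B, C

Evaluating each claim at the given values:
A. LHS = ln(6) ≈ 1.792, RHS = ln(2) + ln(3) ≈ 1.792 → holds here (LHS = RHS)
B. LHS = 25, RHS = 13 → fails here (LHS ≠ RHS)
C. LHS = 36, RHS = 12 → fails here (LHS ≠ RHS)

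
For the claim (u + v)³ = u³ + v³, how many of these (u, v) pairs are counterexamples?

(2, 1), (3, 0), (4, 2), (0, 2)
Testing each pair:
(2, 1): LHS = 27, RHS = 9 → counterexample
(3, 0): LHS = 27, RHS = 27 → satisfies claim
(4, 2): LHS = 216, RHS = 72 → counterexample
(0, 2): LHS = 8, RHS = 8 → satisfies claim

That makes 2 counterexamples.

Answer: 2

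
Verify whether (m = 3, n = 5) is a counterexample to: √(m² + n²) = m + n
Yes

Substituting m = 3, n = 5:
LHS = √(3² + 5²) = √(34) ≈ 5.831
RHS = 3 + 5 = 8

Since LHS ≠ RHS, this pair disproves the claim.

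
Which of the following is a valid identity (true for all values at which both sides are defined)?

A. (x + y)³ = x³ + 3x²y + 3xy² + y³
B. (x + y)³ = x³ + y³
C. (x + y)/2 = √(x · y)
A: holds — e.g. at (4, 4), both sides equal 512.
B: fails at (4, 4) — LHS = 512, RHS = 128.
C: fails at (6, 7) — LHS = 13/2, RHS = √(42) ≈ 6.481.

Answer: A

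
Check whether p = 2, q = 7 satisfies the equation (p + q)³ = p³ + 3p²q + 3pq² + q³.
Holds

Substituting p = 2, q = 7:

LHS = (2 + 7)³ = 729
RHS = 2³ + 3·2²·7 + 3·2·7² + 7³ = 729

LHS = RHS, so the equation holds at this point.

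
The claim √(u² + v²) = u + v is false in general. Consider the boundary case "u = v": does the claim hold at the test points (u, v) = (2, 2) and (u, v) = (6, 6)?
At (2, 2): LHS = 2·√(2) ≈ 2.828 ≠ RHS = 4
At (6, 6): LHS = 6·√(2) ≈ 8.485 ≠ RHS = 12

Answer: No, fails at both test points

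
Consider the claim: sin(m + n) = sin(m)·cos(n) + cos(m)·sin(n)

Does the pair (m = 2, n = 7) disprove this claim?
Substituting m = 2, n = 7:
LHS = sin(2 + 7) = sin(9) ≈ 0.4121
RHS = sin(2)·cos(7) + cos(2)·sin(7) = sin(7)·cos(2) + sin(2)·cos(7) ≈ 0.4121

The sides agree, so this pair does not disprove the claim.

Answer: No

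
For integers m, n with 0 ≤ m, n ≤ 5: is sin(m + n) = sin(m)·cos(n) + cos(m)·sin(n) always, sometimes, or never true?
Always true

The identity holds for every pair in the range. For instance at (m, n) = (1, 2): both sides equal sin(3) ≈ 0.1411.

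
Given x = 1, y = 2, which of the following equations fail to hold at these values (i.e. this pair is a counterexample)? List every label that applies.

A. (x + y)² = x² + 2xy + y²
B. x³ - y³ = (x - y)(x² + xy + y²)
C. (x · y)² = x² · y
Evaluating each claim at the given values:
A. LHS = 9, RHS = 9 → holds here (LHS = RHS)
B. LHS = -7, RHS = -7 → holds here (LHS = RHS)
C. LHS = 4, RHS = 2 → fails here (LHS ≠ RHS)

Answer: C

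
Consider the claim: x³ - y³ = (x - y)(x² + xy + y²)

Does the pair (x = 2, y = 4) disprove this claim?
No

Substituting x = 2, y = 4:
LHS = 2³ - 4³ = -56
RHS = (2 - 4)(2² + 2·4 + 4²) = -56

The sides agree, so this pair does not disprove the claim.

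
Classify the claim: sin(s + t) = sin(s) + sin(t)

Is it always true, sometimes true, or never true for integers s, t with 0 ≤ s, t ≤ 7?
Sometimes true

It holds at (s, t) = (6, 0) (both sides equal sin(6) ≈ -0.2794), but fails at (s, t) = (6, 2) (LHS = sin(8) ≈ 0.9894, RHS = sin(6) + sin(2) ≈ 0.6299).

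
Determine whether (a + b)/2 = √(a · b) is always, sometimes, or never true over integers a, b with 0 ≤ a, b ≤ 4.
Sometimes true

It holds at (a, b) = (2, 2) (both sides equal 2), but fails at (a, b) = (0, 1) (LHS = 1/2, RHS = 0).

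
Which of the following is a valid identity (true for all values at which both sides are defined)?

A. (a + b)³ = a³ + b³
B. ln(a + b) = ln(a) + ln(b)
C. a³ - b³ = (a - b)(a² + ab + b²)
A: fails at (5, 5) — LHS = 1000, RHS = 250.
B: fails at (4, 6) — LHS = ln(10) ≈ 2.303, RHS = ln(4) + ln(6) ≈ 3.178.
C: holds — e.g. at (3, 3), both sides equal 0.

Answer: C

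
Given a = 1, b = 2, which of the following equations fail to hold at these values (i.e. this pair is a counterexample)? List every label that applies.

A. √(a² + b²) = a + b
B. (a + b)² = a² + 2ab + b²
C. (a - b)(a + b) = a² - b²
A

Evaluating each claim at the given values:
A. LHS = √(5) ≈ 2.236, RHS = 3 → fails here (LHS ≠ RHS)
B. LHS = 9, RHS = 9 → holds here (LHS = RHS)
C. LHS = -3, RHS = -3 → holds here (LHS = RHS)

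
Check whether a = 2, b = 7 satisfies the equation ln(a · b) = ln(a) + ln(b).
Holds

Substituting a = 2, b = 7:

LHS = ln(2 · 7) = ln(14) ≈ 2.639
RHS = ln(2) + ln(7) ≈ 2.639

LHS = RHS, so the equation holds at this point.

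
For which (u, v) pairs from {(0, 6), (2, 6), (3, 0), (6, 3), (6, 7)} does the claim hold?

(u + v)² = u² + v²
(0, 6), (3, 0)

Testing each pair:
(0, 6): LHS = 36, RHS = 36 → holds
(2, 6): LHS = 64, RHS = 40 → fails
(3, 0): LHS = 9, RHS = 9 → holds
(6, 3): LHS = 81, RHS = 45 → fails
(6, 7): LHS = 169, RHS = 85 → fails

2 of 5 pairs satisfy the claim.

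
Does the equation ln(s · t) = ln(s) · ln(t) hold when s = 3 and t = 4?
Fails

Substituting s = 3, t = 4:

LHS = ln(3 · 4) = ln(12) ≈ 2.485
RHS = ln(3) · ln(4) ≈ 1.523

LHS ≠ RHS, so the equation does not hold at this point.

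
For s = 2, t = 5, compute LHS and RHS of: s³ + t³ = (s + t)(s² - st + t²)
LHS = 2³ + 5³ = 133
RHS = (2 + 5)(2² - 2·5 + 5²) = 133

LHS = RHS: the two sides agree.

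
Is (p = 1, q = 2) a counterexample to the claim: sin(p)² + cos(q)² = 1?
Yes

Substituting p = 1, q = 2:
LHS = sin(1)² + cos(2)² ≈ 0.8813
RHS = 1

Since LHS ≠ RHS, this pair disproves the claim.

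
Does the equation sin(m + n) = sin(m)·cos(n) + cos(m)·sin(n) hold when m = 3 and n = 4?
Holds

Substituting m = 3, n = 4:

LHS = sin(3 + 4) = sin(7) ≈ 0.657
RHS = sin(3)·cos(4) + cos(3)·sin(4) = sin(3)·cos(4) + sin(4)·cos(3) ≈ 0.657

LHS = RHS, so the equation holds at this point.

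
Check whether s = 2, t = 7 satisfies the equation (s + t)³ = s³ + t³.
Fails

Substituting s = 2, t = 7:

LHS = (2 + 7)³ = 729
RHS = 2³ + 7³ = 351

LHS ≠ RHS, so the equation does not hold at this point.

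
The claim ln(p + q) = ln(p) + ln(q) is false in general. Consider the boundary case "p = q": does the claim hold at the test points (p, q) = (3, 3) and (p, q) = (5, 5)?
At (3, 3): LHS = ln(6) ≈ 1.792 ≠ RHS = 2·ln(3) ≈ 2.197
At (5, 5): LHS = ln(10) ≈ 2.303 ≠ RHS = 2·ln(5) ≈ 3.219

Answer: No, fails at both test points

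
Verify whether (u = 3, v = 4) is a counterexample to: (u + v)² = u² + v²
Yes

Substituting u = 3, v = 4:
LHS = (3 + 4)² = 49
RHS = 3² + 4² = 25

Since LHS ≠ RHS, this pair disproves the claim.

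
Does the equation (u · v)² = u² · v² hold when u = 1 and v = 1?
Substituting u = 1, v = 1:

LHS = (1 · 1)² = 1
RHS = 1² · 1² = 1

LHS = RHS, so the equation holds at this point.

Answer: Holds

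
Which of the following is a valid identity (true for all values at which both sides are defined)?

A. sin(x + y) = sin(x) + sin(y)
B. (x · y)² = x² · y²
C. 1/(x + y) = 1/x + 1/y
A: fails at (4, 4) — LHS = sin(8) ≈ 0.9894, RHS = 2·sin(4) ≈ -1.514.
B: holds — e.g. at (1, 2), both sides equal 4.
C: fails at (2, 2) — LHS = 1/4, RHS = 1.

Answer: B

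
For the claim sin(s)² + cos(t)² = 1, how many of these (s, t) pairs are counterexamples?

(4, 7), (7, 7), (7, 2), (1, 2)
Testing each pair:
(4, 7): LHS = cos(7)² + sin(4)² ≈ 1.141, RHS = 1 → counterexample
(7, 7): LHS = sin(7)² + cos(7)² = 1, RHS = 1 → satisfies claim
(7, 2): LHS = cos(2)² + sin(7)² ≈ 0.6048, RHS = 1 → counterexample
(1, 2): LHS = cos(2)² + sin(1)² ≈ 0.8813, RHS = 1 → counterexample

That makes 3 counterexamples.

Answer: 3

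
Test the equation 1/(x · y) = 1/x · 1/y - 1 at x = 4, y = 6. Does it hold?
Fails

Substituting x = 4, y = 6:

LHS = 1/(4 · 6) = 1/24
RHS = 1/4 · 1/6 - 1 = -23/24

LHS ≠ RHS, so the equation does not hold at this point.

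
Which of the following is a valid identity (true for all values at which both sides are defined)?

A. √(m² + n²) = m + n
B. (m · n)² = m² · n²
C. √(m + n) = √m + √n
B

A: fails at (2, 2) — LHS = 2·√(2) ≈ 2.828, RHS = 4.
B: holds — e.g. at (4, 6), both sides equal 576.
C: fails at (1, 2) — LHS = √(3) ≈ 1.732, RHS = 1 + √(2) ≈ 2.414.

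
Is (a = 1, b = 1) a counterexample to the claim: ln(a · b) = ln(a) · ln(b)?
No

Substituting a = 1, b = 1:
LHS = ln(1 · 1) = 0
RHS = ln(1) · ln(1) = 0

The sides agree, so this pair does not disprove the claim.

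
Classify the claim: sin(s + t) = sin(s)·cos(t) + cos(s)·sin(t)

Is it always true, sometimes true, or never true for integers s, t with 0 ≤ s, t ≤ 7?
The identity holds for every pair in the range. For instance at (s, t) = (4, 1): both sides equal sin(5) ≈ -0.9589.

Answer: Always true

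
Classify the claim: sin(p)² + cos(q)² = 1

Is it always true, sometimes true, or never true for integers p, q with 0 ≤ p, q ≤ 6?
Sometimes true

It holds at (p, q) = (5, 5) (both sides equal 1), but fails at (p, q) = (0, 5) (LHS = cos(5)² ≈ 0.08046, RHS = 1).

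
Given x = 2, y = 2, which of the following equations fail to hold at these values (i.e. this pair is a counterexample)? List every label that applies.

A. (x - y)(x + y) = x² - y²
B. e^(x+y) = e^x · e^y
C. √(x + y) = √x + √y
C

Evaluating each claim at the given values:
A. LHS = 0, RHS = 0 → holds here (LHS = RHS)
B. LHS = e^4 ≈ 54.6, RHS = e^4 ≈ 54.6 → holds here (LHS = RHS)
C. LHS = 2, RHS = 2·√(2) ≈ 2.828 → fails here (LHS ≠ RHS)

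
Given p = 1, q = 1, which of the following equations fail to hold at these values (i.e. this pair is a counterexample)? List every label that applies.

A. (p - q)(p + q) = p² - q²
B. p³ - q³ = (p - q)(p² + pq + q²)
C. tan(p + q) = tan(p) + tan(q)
Evaluating each claim at the given values:
A. LHS = 0, RHS = 0 → holds here (LHS = RHS)
B. LHS = 0, RHS = 0 → holds here (LHS = RHS)
C. LHS = tan(2) ≈ -2.185, RHS = 2·tan(1) ≈ 3.115 → fails here (LHS ≠ RHS)

Answer: C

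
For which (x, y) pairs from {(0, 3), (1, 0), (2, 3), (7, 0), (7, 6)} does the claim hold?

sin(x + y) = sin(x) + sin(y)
Testing each pair:
(0, 3): LHS = sin(3) ≈ 0.1411, RHS = sin(3) ≈ 0.1411 → holds
(1, 0): LHS = sin(1) ≈ 0.8415, RHS = sin(1) ≈ 0.8415 → holds
(2, 3): LHS = sin(5) ≈ -0.9589, RHS = sin(3) + sin(2) ≈ 1.05 → fails
(7, 0): LHS = sin(7) ≈ 0.657, RHS = sin(7) ≈ 0.657 → holds
(7, 6): LHS = sin(13) ≈ 0.4202, RHS = sin(6) + sin(7) ≈ 0.3776 → fails

3 of 5 pairs satisfy the claim.

Answer: (0, 3), (1, 0), (7, 0)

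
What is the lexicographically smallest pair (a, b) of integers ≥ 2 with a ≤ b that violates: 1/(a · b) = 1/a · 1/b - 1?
Substituting (2, 2) into the claim:
LHS = 1/(2 · 2) = 1/4
RHS = 1/2 · 1/2 - 1 = -3/4

Since LHS ≠ RHS, this pair disproves the claim, and no lexicographically smaller pair (a ≤ b, integers ≥ 2) does.

For instance (3, 3) is also a counterexample (LHS = 1/9, RHS = -8/9), but it's lexicographically larger.

Answer: (a, b) = (2, 2)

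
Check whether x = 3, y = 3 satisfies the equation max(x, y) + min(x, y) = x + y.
Holds

Substituting x = 3, y = 3:

LHS = max(3, 3) + min(3, 3) = 6
RHS = 3 + 3 = 6

LHS = RHS, so the equation holds at this point.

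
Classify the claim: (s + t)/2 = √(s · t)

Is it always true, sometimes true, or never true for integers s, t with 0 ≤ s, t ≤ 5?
Sometimes true

It holds at (s, t) = (2, 2) (both sides equal 2), but fails at (s, t) = (4, 5) (LHS = 9/2, RHS = 2·√(5) ≈ 4.472).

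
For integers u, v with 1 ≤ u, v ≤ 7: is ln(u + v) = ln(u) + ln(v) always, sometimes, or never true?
Sometimes true

It holds at (u, v) = (2, 2) (both sides equal ln(4) ≈ 1.386), but fails at (u, v) = (7, 2) (LHS = ln(9) ≈ 2.197, RHS = ln(2) + ln(7) ≈ 2.639).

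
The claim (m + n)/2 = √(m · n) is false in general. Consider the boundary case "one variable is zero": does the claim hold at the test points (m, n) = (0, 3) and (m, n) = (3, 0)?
No, fails at both test points

At (0, 3): LHS = 3/2 ≠ RHS = 0
At (3, 0): LHS = 3/2 ≠ RHS = 0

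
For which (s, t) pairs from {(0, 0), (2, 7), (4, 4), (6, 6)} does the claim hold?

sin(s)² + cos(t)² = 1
(0, 0), (4, 4), (6, 6)

Testing each pair:
(0, 0): LHS = 1, RHS = 1 → holds
(2, 7): LHS = cos(7)² + sin(2)² ≈ 1.395, RHS = 1 → fails
(4, 4): LHS = cos(4)² + sin(4)² = 1, RHS = 1 → holds
(6, 6): LHS = sin(6)² + cos(6)² = 1, RHS = 1 → holds

3 of 4 pairs satisfy the claim.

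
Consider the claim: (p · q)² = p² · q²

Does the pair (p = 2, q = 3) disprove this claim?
No

Substituting p = 2, q = 3:
LHS = (2 · 3)² = 36
RHS = 2² · 3² = 36

The sides agree, so this pair does not disprove the claim.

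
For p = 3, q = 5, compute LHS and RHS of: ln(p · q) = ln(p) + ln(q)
LHS = ln(3 · 5) = ln(15) ≈ 2.708
RHS = ln(3) + ln(5) ≈ 2.708

LHS = RHS: the two sides agree.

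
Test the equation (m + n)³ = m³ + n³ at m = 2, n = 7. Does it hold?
Fails

Substituting m = 2, n = 7:

LHS = (2 + 7)³ = 729
RHS = 2³ + 7³ = 351

LHS ≠ RHS, so the equation does not hold at this point.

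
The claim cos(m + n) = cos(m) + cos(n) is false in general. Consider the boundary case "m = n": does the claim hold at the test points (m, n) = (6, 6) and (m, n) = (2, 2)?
At (6, 6): LHS = cos(12) ≈ 0.8439 ≠ RHS = 2·cos(6) ≈ 1.92
At (2, 2): LHS = cos(4) ≈ -0.6536 ≠ RHS = 2·cos(2) ≈ -0.8323

Answer: No, fails at both test points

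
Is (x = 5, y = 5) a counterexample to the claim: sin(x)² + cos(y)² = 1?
Substituting x = 5, y = 5:
LHS = sin(5)² + cos(5)² = 1
RHS = 1

The sides agree, so this pair does not disprove the claim.

Answer: No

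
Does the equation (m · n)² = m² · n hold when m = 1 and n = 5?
Fails

Substituting m = 1, n = 5:

LHS = (1 · 5)² = 25
RHS = 1² · 5 = 5

LHS ≠ RHS, so the equation does not hold at this point.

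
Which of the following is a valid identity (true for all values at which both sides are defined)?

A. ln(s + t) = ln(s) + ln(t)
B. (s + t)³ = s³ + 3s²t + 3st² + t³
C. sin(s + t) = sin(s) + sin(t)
B

A: fails at (1, 5) — LHS = ln(6) ≈ 1.792, RHS = ln(5) ≈ 1.609.
B: holds — e.g. at (3, 7), both sides equal 1000.
C: fails at (4, 5) — LHS = sin(9) ≈ 0.4121, RHS = sin(5) + sin(4) ≈ -1.716.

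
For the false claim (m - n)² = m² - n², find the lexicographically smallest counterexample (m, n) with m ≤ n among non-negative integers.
Substituting (0, 1) into the claim:
LHS = (0 - 1)² = 1
RHS = 0² - 1² = -1

Since LHS ≠ RHS, this pair disproves the claim, and no lexicographically smaller pair (m ≤ n, non-negative integers) does.

For instance (4, 5) is also a counterexample (LHS = 1, RHS = -9), but it's lexicographically larger.

Answer: (m, n) = (0, 1)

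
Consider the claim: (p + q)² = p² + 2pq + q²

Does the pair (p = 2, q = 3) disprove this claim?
No

Substituting p = 2, q = 3:
LHS = (2 + 3)² = 25
RHS = 2² + 2·2·3 + 3² = 25

The sides agree, so this pair does not disprove the claim.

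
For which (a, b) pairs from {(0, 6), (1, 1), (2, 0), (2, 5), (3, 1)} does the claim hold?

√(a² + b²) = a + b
(0, 6), (2, 0)

Testing each pair:
(0, 6): LHS = 6, RHS = 6 → holds
(1, 1): LHS = √(2) ≈ 1.414, RHS = 2 → fails
(2, 0): LHS = 2, RHS = 2 → holds
(2, 5): LHS = √(29) ≈ 5.385, RHS = 7 → fails
(3, 1): LHS = √(10) ≈ 3.162, RHS = 4 → fails

2 of 5 pairs satisfy the claim.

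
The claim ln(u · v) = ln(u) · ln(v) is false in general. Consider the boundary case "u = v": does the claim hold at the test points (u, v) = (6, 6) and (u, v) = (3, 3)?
At (6, 6): LHS = ln(36) ≈ 3.584 ≠ RHS = ln(6)² ≈ 3.21
At (3, 3): LHS = ln(9) ≈ 2.197 ≠ RHS = ln(3)² ≈ 1.207

Answer: No, fails at both test points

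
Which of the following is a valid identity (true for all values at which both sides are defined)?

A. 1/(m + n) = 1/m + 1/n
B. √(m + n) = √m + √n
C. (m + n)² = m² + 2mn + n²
A: fails at (3, 4) — LHS = 1/7, RHS = 7/12.
B: fails at (2, 5) — LHS = √(7) ≈ 2.646, RHS = √(2) + √(5) ≈ 3.65.
C: holds — e.g. at (3, 4), both sides equal 49.

Answer: C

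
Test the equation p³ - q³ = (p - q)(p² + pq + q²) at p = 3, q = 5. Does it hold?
Substituting p = 3, q = 5:

LHS = 3³ - 5³ = -98
RHS = (3 - 5)(3² + 3·5 + 5²) = -98

LHS = RHS, so the equation holds at this point.

Answer: Holds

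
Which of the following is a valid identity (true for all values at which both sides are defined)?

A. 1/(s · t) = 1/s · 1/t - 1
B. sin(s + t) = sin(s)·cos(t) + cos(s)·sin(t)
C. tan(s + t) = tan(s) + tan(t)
A: fails at (3, 7) — LHS = 1/21, RHS = -20/21.
B: holds — e.g. at (4, 6), both sides equal sin(10) ≈ -0.544.
C: fails at (2, 4) — LHS = tan(6) ≈ -0.291, RHS = tan(2) + tan(4) ≈ -1.027.

Answer: B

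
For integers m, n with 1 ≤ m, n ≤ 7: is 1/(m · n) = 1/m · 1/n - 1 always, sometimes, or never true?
The claim fails for every pair in the range. For instance at (m, n) = (7, 1): LHS = 1/7, RHS = -6/7.

Answer: Never true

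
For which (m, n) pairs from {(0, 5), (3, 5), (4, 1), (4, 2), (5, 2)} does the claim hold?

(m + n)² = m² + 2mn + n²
Testing each pair:
(0, 5): LHS = 25, RHS = 25 → holds
(3, 5): LHS = 64, RHS = 64 → holds
(4, 1): LHS = 25, RHS = 25 → holds
(4, 2): LHS = 36, RHS = 36 → holds
(5, 2): LHS = 49, RHS = 49 → holds

Every pair satisfies the claim.

Answer: All pairs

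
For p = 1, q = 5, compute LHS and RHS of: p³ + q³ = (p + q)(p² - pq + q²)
LHS = 1³ + 5³ = 126
RHS = (1 + 5)(1² - 1·5 + 5²) = 126

LHS = RHS: the two sides agree.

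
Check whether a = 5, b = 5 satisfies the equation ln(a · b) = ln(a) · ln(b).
Fails

Substituting a = 5, b = 5:

LHS = ln(5 · 5) = ln(25) ≈ 3.219
RHS = ln(5) · ln(5) = ln(5)² ≈ 2.59

LHS ≠ RHS, so the equation does not hold at this point.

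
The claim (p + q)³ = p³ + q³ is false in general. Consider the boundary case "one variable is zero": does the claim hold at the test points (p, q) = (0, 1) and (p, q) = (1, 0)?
At (0, 1): LHS = 1, RHS = 1 → equal
At (1, 0): LHS = 1, RHS = 1 → equal

So the claim does hold at both of these boundary points, even though it is not an identity.

Answer: Yes, holds at both test points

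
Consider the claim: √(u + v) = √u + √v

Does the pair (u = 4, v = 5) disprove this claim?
Substituting u = 4, v = 5:
LHS = √(4 + 5) = 3
RHS = √4 + √5 = 2 + √(5) ≈ 4.236

Since LHS ≠ RHS, this pair disproves the claim.

Answer: Yes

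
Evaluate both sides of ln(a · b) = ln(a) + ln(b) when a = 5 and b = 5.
LHS = ln(5 · 5) = ln(25) ≈ 3.219
RHS = ln(5) + ln(5) = 2·ln(5) ≈ 3.219

LHS = RHS: the two sides agree.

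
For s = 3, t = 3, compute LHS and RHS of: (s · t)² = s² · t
LHS = (3 · 3)² = 81
RHS = 3² · 3 = 27

LHS ≠ RHS, so the equation does not hold here.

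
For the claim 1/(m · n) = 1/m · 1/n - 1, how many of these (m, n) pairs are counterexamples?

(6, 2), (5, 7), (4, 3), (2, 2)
4

Testing each pair:
(6, 2): LHS = 1/12, RHS = -11/12 → counterexample
(5, 7): LHS = 1/35, RHS = -34/35 → counterexample
(4, 3): LHS = 1/12, RHS = -11/12 → counterexample
(2, 2): LHS = 1/4, RHS = -3/4 → counterexample

That makes 4 counterexamples.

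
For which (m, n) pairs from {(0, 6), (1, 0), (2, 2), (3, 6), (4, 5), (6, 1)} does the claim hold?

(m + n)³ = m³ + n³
(0, 6), (1, 0)

Testing each pair:
(0, 6): LHS = 216, RHS = 216 → holds
(1, 0): LHS = 1, RHS = 1 → holds
(2, 2): LHS = 64, RHS = 16 → fails
(3, 6): LHS = 729, RHS = 243 → fails
(4, 5): LHS = 729, RHS = 189 → fails
(6, 1): LHS = 343, RHS = 217 → fails

2 of 6 pairs satisfy the claim.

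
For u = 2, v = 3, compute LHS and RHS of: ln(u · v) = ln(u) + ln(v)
LHS = ln(2 · 3) = ln(6) ≈ 1.792
RHS = ln(2) + ln(3) ≈ 1.792

LHS = RHS: the two sides agree.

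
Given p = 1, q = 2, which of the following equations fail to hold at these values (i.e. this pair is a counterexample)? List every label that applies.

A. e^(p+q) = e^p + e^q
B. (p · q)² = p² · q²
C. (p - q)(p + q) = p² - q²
Evaluating each claim at the given values:
A. LHS = e^3 ≈ 20.09, RHS = e + e^2 ≈ 10.11 → fails here (LHS ≠ RHS)
B. LHS = 4, RHS = 4 → holds here (LHS = RHS)
C. LHS = -3, RHS = -3 → holds here (LHS = RHS)

Answer: A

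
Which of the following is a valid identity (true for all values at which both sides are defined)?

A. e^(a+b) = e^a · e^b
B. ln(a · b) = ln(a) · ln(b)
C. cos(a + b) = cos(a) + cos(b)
A: holds — e.g. at (2, 3), both sides equal e^5 ≈ 148.4.
B: fails at (5, 5) — LHS = ln(25) ≈ 3.219, RHS = ln(5)² ≈ 2.59.
C: fails at (3, 5) — LHS = cos(8) ≈ -0.1455, RHS = cos(3) + cos(5) ≈ -0.7063.

Answer: A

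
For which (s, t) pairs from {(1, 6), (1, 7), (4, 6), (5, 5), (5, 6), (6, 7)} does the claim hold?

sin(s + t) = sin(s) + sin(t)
None

Testing each pair:
(1, 6): LHS = sin(7) ≈ 0.657, RHS = sin(6) + sin(1) ≈ 0.5621 → fails
(1, 7): LHS = sin(8) ≈ 0.9894, RHS = sin(7) + sin(1) ≈ 1.498 → fails
(4, 6): LHS = sin(10) ≈ -0.544, RHS = sin(4) + sin(6) ≈ -1.036 → fails
(5, 5): LHS = sin(10) ≈ -0.544, RHS = 2·sin(5) ≈ -1.918 → fails
(5, 6): LHS = sin(11) ≈ -1, RHS = sin(5) + sin(6) ≈ -1.238 → fails
(6, 7): LHS = sin(13) ≈ 0.4202, RHS = sin(6) + sin(7) ≈ 0.3776 → fails

No pair satisfies the claim.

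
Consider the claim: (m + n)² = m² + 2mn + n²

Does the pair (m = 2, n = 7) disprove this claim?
Substituting m = 2, n = 7:
LHS = (2 + 7)² = 81
RHS = 2² + 2·2·7 + 7² = 81

The sides agree, so this pair does not disprove the claim.

Answer: No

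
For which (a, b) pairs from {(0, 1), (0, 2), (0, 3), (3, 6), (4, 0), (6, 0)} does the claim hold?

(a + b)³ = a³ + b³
Testing each pair:
(0, 1): LHS = 1, RHS = 1 → holds
(0, 2): LHS = 8, RHS = 8 → holds
(0, 3): LHS = 27, RHS = 27 → holds
(3, 6): LHS = 729, RHS = 243 → fails
(4, 0): LHS = 64, RHS = 64 → holds
(6, 0): LHS = 216, RHS = 216 → holds

5 of 6 pairs satisfy the claim.

Answer: (0, 1), (0, 2), (0, 3), (4, 0), (6, 0)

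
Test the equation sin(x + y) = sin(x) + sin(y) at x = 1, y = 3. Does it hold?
Fails

Substituting x = 1, y = 3:

LHS = sin(1 + 3) = sin(4) ≈ -0.7568
RHS = sin(1) + sin(3) ≈ 0.9826

LHS ≠ RHS, so the equation does not hold at this point.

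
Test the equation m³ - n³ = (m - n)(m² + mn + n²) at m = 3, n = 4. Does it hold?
Substituting m = 3, n = 4:

LHS = 3³ - 4³ = -37
RHS = (3 - 4)(3² + 3·4 + 4²) = -37

LHS = RHS, so the equation holds at this point.

Answer: Holds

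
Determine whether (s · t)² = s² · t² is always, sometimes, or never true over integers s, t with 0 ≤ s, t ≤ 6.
Always true

The identity holds for every pair in the range. For instance at (s, t) = (6, 0): both sides equal 0.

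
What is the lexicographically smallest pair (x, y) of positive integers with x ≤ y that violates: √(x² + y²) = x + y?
(x, y) = (1, 1)

Substituting (1, 1) into the claim:
LHS = √(1² + 1²) = √(2) ≈ 1.414
RHS = 1 + 1 = 2

Since LHS ≠ RHS, this pair disproves the claim, and no lexicographically smaller pair (x ≤ y, positive integers) does.

For instance (4, 8) is also a counterexample (LHS = 4·√(5) ≈ 8.944, RHS = 12), but it's lexicographically larger.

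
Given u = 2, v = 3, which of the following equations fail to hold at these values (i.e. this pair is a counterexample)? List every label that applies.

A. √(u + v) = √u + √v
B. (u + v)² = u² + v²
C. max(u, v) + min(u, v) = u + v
A, B

Evaluating each claim at the given values:
A. LHS = √(5) ≈ 2.236, RHS = √(2) + √(3) ≈ 3.146 → fails here (LHS ≠ RHS)
B. LHS = 25, RHS = 13 → fails here (LHS ≠ RHS)
C. LHS = 5, RHS = 5 → holds here (LHS = RHS)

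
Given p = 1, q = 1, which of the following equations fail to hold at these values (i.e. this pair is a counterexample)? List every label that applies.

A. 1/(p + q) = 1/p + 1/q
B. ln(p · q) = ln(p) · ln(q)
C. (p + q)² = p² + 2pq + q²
Evaluating each claim at the given values:
A. LHS = 1/2, RHS = 2 → fails here (LHS ≠ RHS)
B. LHS = 0, RHS = 0 → holds here (LHS = RHS)
C. LHS = 4, RHS = 4 → holds here (LHS = RHS)

Answer: A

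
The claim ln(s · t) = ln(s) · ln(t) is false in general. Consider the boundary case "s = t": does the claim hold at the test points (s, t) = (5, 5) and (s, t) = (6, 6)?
No, fails at both test points

At (5, 5): LHS = ln(25) ≈ 3.219 ≠ RHS = ln(5)² ≈ 2.59
At (6, 6): LHS = ln(36) ≈ 3.584 ≠ RHS = ln(6)² ≈ 3.21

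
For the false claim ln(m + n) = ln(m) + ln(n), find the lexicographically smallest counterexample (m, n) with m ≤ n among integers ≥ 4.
(m, n) = (4, 4)

Substituting (4, 4) into the claim:
LHS = ln(4 + 4) = ln(8) ≈ 2.079
RHS = ln(4) + ln(4) = 2·ln(4) ≈ 2.773

Since LHS ≠ RHS, this pair disproves the claim, and no lexicographically smaller pair (m ≤ n, integers ≥ 4) does.

For instance (6, 6) is also a counterexample (LHS = ln(12) ≈ 2.485, RHS = 2·ln(6) ≈ 3.584), but it's lexicographically larger.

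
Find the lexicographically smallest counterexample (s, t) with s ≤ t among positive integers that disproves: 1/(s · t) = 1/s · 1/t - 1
Substituting (1, 1) into the claim:
LHS = 1/(1 · 1) = 1
RHS = 1/1 · 1/1 - 1 = 0

Since LHS ≠ RHS, this pair disproves the claim, and no lexicographically smaller pair (s ≤ t, positive integers) does.

For instance (2, 6) is also a counterexample (LHS = 1/12, RHS = -11/12), but it's lexicographically larger.

Answer: (s, t) = (1, 1)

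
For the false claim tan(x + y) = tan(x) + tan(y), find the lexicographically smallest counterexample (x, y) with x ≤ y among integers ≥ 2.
(x, y) = (2, 2)

Substituting (2, 2) into the claim:
LHS = tan(2 + 2) = tan(4) ≈ 1.158
RHS = tan(2) + tan(2) = 2·tan(2) ≈ -4.37

Since LHS ≠ RHS, this pair disproves the claim, and no lexicographically smaller pair (x ≤ y, integers ≥ 2) does.

For instance (7, 8) is also a counterexample (LHS = tan(15) ≈ -0.856, RHS = tan(8) + tan(7) ≈ -5.928), but it's lexicographically larger.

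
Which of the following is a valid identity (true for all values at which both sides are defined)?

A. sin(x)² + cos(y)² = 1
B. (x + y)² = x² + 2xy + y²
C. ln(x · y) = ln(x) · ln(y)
B

A: fails at (4, 6) — LHS = sin(4)² + cos(6)² ≈ 1.495, RHS = 1.
B: holds — e.g. at (2, 2), both sides equal 16.
C: fails at (1, 3) — LHS = ln(3) ≈ 1.099, RHS = 0.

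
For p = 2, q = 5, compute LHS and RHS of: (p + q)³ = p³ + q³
LHS = (2 + 5)³ = 343
RHS = 2³ + 5³ = 133

LHS ≠ RHS, so the equation does not hold here.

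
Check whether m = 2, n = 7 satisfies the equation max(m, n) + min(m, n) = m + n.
Substituting m = 2, n = 7:

LHS = max(2, 7) + min(2, 7) = 9
RHS = 2 + 7 = 9

LHS = RHS, so the equation holds at this point.

Answer: Holds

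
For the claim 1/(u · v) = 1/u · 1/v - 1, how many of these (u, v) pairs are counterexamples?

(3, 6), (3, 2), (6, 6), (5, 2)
4

Testing each pair:
(3, 6): LHS = 1/18, RHS = -17/18 → counterexample
(3, 2): LHS = 1/6, RHS = -5/6 → counterexample
(6, 6): LHS = 1/36, RHS = -35/36 → counterexample
(5, 2): LHS = 1/10, RHS = -9/10 → counterexample

That makes 4 counterexamples.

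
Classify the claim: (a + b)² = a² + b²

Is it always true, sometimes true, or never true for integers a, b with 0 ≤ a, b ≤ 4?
It holds at (a, b) = (0, 1) (both sides equal 1), but fails at (a, b) = (2, 4) (LHS = 36, RHS = 20).

Answer: Sometimes true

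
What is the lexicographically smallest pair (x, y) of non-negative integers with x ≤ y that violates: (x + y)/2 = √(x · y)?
(x, y) = (0, 1)

Substituting (0, 1) into the claim:
LHS = (0 + 1)/2 = 1/2
RHS = √(0 · 1) = 0

Since LHS ≠ RHS, this pair disproves the claim, and no lexicographically smaller pair (x ≤ y, non-negative integers) does.

For instance (2, 5) is also a counterexample (LHS = 7/2, RHS = √(10) ≈ 3.162), but it's lexicographically larger.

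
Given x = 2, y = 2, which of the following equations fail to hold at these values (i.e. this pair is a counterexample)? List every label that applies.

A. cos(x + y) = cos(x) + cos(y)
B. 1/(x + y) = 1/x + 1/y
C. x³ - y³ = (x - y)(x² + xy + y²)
Evaluating each claim at the given values:
A. LHS = cos(4) ≈ -0.6536, RHS = 2·cos(2) ≈ -0.8323 → fails here (LHS ≠ RHS)
B. LHS = 1/4, RHS = 1 → fails here (LHS ≠ RHS)
C. LHS = 0, RHS = 0 → holds here (LHS = RHS)

Answer: A, B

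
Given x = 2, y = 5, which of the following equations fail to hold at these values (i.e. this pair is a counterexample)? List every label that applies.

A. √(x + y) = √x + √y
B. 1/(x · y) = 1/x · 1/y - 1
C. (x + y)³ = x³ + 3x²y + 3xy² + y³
A, B

Evaluating each claim at the given values:
A. LHS = √(7) ≈ 2.646, RHS = √(2) + √(5) ≈ 3.65 → fails here (LHS ≠ RHS)
B. LHS = 1/10, RHS = -9/10 → fails here (LHS ≠ RHS)
C. LHS = 343, RHS = 343 → holds here (LHS = RHS)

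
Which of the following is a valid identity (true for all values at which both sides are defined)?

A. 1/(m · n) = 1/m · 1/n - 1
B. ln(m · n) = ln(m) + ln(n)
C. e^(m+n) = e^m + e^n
B

A: fails at (2, 5) — LHS = 1/10, RHS = -9/10.
B: holds — e.g. at (5, 5), both sides equal ln(25) ≈ 3.219.
C: fails at (1, 5) — LHS = e^6 ≈ 403.4, RHS = e + e^5 ≈ 151.1.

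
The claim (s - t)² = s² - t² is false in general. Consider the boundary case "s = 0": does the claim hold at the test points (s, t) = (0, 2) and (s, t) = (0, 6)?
No, fails at both test points

At (0, 2): LHS = 4 ≠ RHS = -4
At (0, 6): LHS = 36 ≠ RHS = -36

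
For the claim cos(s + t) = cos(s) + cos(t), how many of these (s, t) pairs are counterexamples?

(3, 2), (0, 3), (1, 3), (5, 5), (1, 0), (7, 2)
6

Testing each pair:
(3, 2): LHS = cos(5) ≈ 0.2837, RHS = cos(3) + cos(2) ≈ -1.406 → counterexample
(0, 3): LHS = cos(3) ≈ -0.99, RHS = cos(3) + 1 ≈ 0.01001 → counterexample
(1, 3): LHS = cos(4) ≈ -0.6536, RHS = cos(3) + cos(1) ≈ -0.4497 → counterexample
(5, 5): LHS = cos(10) ≈ -0.8391, RHS = 2·cos(5) ≈ 0.5673 → counterexample
(1, 0): LHS = cos(1) ≈ 0.5403, RHS = cos(1) + 1 ≈ 1.54 → counterexample
(7, 2): LHS = cos(9) ≈ -0.9111, RHS = cos(2) + cos(7) ≈ 0.3378 → counterexample

That makes 6 counterexamples.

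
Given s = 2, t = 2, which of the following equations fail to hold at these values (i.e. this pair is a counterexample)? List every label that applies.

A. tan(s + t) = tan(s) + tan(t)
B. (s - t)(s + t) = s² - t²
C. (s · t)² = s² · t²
Evaluating each claim at the given values:
A. LHS = tan(4) ≈ 1.158, RHS = 2·tan(2) ≈ -4.37 → fails here (LHS ≠ RHS)
B. LHS = 0, RHS = 0 → holds here (LHS = RHS)
C. LHS = 16, RHS = 16 → holds here (LHS = RHS)

Answer: A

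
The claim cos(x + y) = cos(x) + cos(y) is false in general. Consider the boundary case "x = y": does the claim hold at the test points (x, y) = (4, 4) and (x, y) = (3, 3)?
At (4, 4): LHS = cos(8) ≈ -0.1455 ≠ RHS = 2·cos(4) ≈ -1.307
At (3, 3): LHS = cos(6) ≈ 0.9602 ≠ RHS = 2·cos(3) ≈ -1.98

Answer: No, fails at both test points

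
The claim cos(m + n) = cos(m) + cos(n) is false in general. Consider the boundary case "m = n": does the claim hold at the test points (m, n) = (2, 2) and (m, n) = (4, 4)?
No, fails at both test points

At (2, 2): LHS = cos(4) ≈ -0.6536 ≠ RHS = 2·cos(2) ≈ -0.8323
At (4, 4): LHS = cos(8) ≈ -0.1455 ≠ RHS = 2·cos(4) ≈ -1.307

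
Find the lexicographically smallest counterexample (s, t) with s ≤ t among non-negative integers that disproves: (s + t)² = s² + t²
Substituting (1, 1) into the claim:
LHS = (1 + 1)² = 4
RHS = 1² + 1² = 2

Since LHS ≠ RHS, this pair disproves the claim, and no lexicographically smaller pair (s ≤ t, non-negative integers) does.

For instance (2, 7) is also a counterexample (LHS = 81, RHS = 53), but it's lexicographically larger.

Answer: (s, t) = (1, 1)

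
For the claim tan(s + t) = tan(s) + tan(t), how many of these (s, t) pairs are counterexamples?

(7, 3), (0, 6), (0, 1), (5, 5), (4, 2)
3

Testing each pair:
(7, 3): LHS = tan(10) ≈ 0.6484, RHS = tan(3) + tan(7) ≈ 0.7289 → counterexample
(0, 6): LHS = tan(6) ≈ -0.291, RHS = tan(6) ≈ -0.291 → satisfies claim
(0, 1): LHS = tan(1) ≈ 1.557, RHS = tan(1) ≈ 1.557 → satisfies claim
(5, 5): LHS = tan(10) ≈ 0.6484, RHS = 2·tan(5) ≈ -6.761 → counterexample
(4, 2): LHS = tan(6) ≈ -0.291, RHS = tan(2) + tan(4) ≈ -1.027 → counterexample

That makes 3 counterexamples.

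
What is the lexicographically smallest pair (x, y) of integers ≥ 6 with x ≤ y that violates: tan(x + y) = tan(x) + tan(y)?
Substituting (6, 6) into the claim:
LHS = tan(6 + 6) = tan(12) ≈ -0.6359
RHS = tan(6) + tan(6) = 2·tan(6) ≈ -0.582

Since LHS ≠ RHS, this pair disproves the claim, and no lexicographically smaller pair (x ≤ y, integers ≥ 6) does.

For instance (7, 12) is also a counterexample (LHS = tan(19) ≈ 0.1516, RHS = tan(12) + tan(7) ≈ 0.2356), but it's lexicographically larger.

Answer: (x, y) = (6, 6)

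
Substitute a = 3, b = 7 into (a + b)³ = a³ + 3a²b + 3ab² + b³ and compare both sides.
LHS = (3 + 7)³ = 1000
RHS = 3³ + 3·3²·7 + 3·3·7² + 7³ = 1000

LHS = RHS: the two sides agree.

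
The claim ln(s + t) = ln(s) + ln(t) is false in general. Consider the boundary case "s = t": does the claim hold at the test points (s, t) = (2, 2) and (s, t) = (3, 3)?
At (2, 2): LHS = ln(4) ≈ 1.386, RHS = 2·ln(2) ≈ 1.386 → equal
At (3, 3): LHS = ln(6) ≈ 1.792 ≠ RHS = 2·ln(3) ≈ 2.197

Answer: Only at (2, 2)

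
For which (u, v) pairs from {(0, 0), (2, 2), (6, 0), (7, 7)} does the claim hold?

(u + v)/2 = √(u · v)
Testing each pair:
(0, 0): LHS = 0, RHS = 0 → holds
(2, 2): LHS = 2, RHS = 2 → holds
(6, 0): LHS = 3, RHS = 0 → fails
(7, 7): LHS = 7, RHS = 7 → holds

3 of 4 pairs satisfy the claim.

Answer: (0, 0), (2, 2), (7, 7)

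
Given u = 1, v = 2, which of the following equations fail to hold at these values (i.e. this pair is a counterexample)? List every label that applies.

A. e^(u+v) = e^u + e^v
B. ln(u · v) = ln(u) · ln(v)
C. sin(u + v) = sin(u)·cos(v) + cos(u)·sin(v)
A, B

Evaluating each claim at the given values:
A. LHS = e^3 ≈ 20.09, RHS = e + e^2 ≈ 10.11 → fails here (LHS ≠ RHS)
B. LHS = ln(2) ≈ 0.6931, RHS = 0 → fails here (LHS ≠ RHS)
C. LHS = sin(3) ≈ 0.1411, RHS = sin(1)·cos(2) + sin(2)·cos(1) ≈ 0.1411 → holds here (LHS = RHS)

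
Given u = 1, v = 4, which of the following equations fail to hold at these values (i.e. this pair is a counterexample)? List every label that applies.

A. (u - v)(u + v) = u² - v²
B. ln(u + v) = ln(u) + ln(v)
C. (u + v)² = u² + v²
B, C

Evaluating each claim at the given values:
A. LHS = -15, RHS = -15 → holds here (LHS = RHS)
B. LHS = ln(5) ≈ 1.609, RHS = ln(4) ≈ 1.386 → fails here (LHS ≠ RHS)
C. LHS = 25, RHS = 17 → fails here (LHS ≠ RHS)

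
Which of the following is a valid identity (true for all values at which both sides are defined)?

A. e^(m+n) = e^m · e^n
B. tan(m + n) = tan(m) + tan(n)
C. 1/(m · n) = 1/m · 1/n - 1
A: holds — e.g. at (1, 5), both sides equal e^6 ≈ 403.4.
B: fails at (1, 5) — LHS = tan(6) ≈ -0.291, RHS = tan(5) + tan(1) ≈ -1.823.
C: fails at (2, 7) — LHS = 1/14, RHS = -13/14.

Answer: A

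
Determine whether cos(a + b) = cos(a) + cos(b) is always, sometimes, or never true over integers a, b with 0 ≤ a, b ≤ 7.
The claim fails for every pair in the range. For instance at (a, b) = (2, 0): LHS = cos(2) ≈ -0.4161, RHS = cos(2) + 1 ≈ 0.5839.

Answer: Never true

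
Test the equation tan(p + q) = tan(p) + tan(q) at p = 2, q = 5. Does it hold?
Fails

Substituting p = 2, q = 5:

LHS = tan(2 + 5) = tan(7) ≈ 0.8714
RHS = tan(2) + tan(5) ≈ -5.566

LHS ≠ RHS, so the equation does not hold at this point.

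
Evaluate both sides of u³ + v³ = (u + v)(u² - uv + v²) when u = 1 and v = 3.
LHS = 1³ + 3³ = 28
RHS = (1 + 3)(1² - 1·3 + 3²) = 28

LHS = RHS: the two sides agree.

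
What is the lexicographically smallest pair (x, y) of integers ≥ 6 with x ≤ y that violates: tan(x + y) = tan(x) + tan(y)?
(x, y) = (6, 6)

Substituting (6, 6) into the claim:
LHS = tan(6 + 6) = tan(12) ≈ -0.6359
RHS = tan(6) + tan(6) = 2·tan(6) ≈ -0.582

Since LHS ≠ RHS, this pair disproves the claim, and no lexicographically smaller pair (x ≤ y, integers ≥ 6) does.

For instance (6, 8) is also a counterexample (LHS = tan(14) ≈ 7.245, RHS = tan(8) + tan(6) ≈ -7.091), but it's lexicographically larger.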